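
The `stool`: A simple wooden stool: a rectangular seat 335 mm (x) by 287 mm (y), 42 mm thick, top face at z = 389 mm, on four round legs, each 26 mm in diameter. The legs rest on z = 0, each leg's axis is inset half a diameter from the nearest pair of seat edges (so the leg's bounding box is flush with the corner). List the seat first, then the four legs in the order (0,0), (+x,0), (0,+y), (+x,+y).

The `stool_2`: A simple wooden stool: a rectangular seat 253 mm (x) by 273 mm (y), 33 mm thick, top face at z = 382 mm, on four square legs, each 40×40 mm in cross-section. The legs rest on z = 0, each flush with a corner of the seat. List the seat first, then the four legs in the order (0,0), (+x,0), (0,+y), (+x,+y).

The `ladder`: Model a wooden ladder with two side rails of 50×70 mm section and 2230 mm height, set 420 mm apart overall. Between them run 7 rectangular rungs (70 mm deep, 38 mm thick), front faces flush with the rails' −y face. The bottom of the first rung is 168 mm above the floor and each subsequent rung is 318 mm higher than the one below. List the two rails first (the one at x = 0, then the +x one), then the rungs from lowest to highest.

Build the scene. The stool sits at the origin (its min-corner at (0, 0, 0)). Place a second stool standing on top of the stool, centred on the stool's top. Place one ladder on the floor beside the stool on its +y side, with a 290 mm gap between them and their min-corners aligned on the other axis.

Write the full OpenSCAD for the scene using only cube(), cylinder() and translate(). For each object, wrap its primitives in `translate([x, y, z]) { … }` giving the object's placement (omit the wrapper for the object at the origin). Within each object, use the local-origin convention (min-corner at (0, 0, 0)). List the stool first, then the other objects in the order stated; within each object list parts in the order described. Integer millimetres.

translate([0, 0, 347]) cube([335, 287, 42]);
translate([13, 13, 0]) cylinder(h = 347, r = 13);
translate([322, 13, 0]) cylinder(h = 347, r = 13);
translate([13, 274, 0]) cylinder(h = 347, r = 13);
translate([322, 274, 0]) cylinder(h = 347, r = 13);
translate([41, 7, 389]) {
  translate([0, 0, 349]) cube([253, 273, 33]);
  cube([40, 40, 349]);
  translate([213, 0, 0]) cube([40, 40, 349]);
  translate([0, 233, 0]) cube([40, 40, 349]);
  translate([213, 233, 0]) cube([40, 40, 349]);
}
translate([0, 577, 0]) {
  cube([50, 70, 2230]);
  translate([370, 0, 0]) cube([50, 70, 2230]);
  translate([50, 0, 168]) cube([320, 70, 38]);
  translate([50, 0, 486]) cube([320, 70, 38]);
  translate([50, 0, 804]) cube([320, 70, 38]);
  translate([50, 0, 1122]) cube([320, 70, 38]);
  translate([50, 0, 1440]) cube([320, 70, 38]);
  translate([50, 0, 1758]) cube([320, 70, 38]);
  translate([50, 0, 2076]) cube([320, 70, 38]);
}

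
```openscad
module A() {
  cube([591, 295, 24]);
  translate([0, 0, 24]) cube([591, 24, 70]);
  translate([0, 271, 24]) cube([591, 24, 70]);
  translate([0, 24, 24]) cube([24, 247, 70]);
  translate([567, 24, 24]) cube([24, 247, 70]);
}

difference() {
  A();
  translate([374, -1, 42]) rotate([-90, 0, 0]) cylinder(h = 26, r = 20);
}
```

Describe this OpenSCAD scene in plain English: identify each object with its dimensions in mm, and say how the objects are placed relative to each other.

A is an open-topped rectangular box: outside dimensions 591×295×94 mm, with a uniform wall and base thickness of 24 mm. The base is a full 591×295 slab on the floor; four walls sit on top of the base. The front and back walls (the −y and +y sides) span the full width; the two side walls fit between them.

The open box has a circular hole of radius 20 mm through its front wall, centred at (x = 374, z = 42).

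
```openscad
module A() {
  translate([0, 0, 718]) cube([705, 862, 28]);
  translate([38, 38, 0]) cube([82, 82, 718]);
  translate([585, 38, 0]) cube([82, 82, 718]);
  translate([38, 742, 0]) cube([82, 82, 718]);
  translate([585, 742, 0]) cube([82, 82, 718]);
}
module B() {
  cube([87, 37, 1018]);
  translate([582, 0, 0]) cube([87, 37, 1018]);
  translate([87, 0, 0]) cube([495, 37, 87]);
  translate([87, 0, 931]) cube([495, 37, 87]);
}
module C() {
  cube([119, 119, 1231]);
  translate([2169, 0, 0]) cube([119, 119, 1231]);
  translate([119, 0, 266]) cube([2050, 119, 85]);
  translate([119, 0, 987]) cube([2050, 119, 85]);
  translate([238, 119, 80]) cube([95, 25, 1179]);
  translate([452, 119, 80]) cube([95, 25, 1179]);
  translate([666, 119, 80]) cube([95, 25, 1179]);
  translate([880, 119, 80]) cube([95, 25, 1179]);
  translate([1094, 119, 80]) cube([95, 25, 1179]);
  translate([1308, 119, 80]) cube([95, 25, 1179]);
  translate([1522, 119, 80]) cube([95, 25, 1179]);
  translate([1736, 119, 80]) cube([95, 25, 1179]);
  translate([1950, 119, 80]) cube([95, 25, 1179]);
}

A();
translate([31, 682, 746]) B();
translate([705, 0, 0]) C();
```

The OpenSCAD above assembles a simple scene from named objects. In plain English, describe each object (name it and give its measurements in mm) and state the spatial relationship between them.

A is a table with a 705×862 mm rectangular top, 28 mm thick, top surface at z = 746 mm, supported by four 82×82 mm square legs, each inset 38 mm from the nearest pair of top edges, running from the floor.

B is a picture frame with a 495×844 mm rectangular opening (x by z) and a uniform 87 mm border on every side. Frame depth is 37 mm along y. It is built from two vertical stiles running the full outside height and two horizontal rails spanning the gap between the stiles.

C is a fence section. Two 119×119 mm posts, 1231 mm tall, stand on the floor with a clear span of 2050 mm between their inner faces. Two horizontal rails of 119×85 mm section span the gap between the posts with their undersides at z = 266 mm and z = 987 mm, flush with the posts' −y face. 9 pickets, each 95 mm wide, 25 mm thick and 1179 mm tall, are fixed to the +y face of the rails with their bottoms at z = 80 mm, evenly spaced across the span with equal gaps (rounded down to the nearest mm) at the −x end and between each pair — any rounding remainder accumulates at the +x end.

The picture frame is on top of the table. The fence section is against the table's +x side, with their −y faces flush.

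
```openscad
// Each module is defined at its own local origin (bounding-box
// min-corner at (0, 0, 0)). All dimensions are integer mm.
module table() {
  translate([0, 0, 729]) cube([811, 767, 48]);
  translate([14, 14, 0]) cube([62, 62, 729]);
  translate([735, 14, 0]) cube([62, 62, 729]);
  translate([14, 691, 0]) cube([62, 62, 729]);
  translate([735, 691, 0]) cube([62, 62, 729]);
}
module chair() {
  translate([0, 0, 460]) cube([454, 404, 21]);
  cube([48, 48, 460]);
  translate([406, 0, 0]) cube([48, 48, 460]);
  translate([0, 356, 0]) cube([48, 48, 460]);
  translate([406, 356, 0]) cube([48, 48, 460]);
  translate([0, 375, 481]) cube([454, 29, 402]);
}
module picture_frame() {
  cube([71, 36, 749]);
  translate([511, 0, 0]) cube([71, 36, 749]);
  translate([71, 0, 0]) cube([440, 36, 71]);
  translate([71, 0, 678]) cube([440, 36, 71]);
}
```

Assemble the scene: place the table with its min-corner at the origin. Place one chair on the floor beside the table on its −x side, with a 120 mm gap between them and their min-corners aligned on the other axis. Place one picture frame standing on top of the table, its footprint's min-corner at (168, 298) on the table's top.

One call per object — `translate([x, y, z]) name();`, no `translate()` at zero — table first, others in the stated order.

table();
translate([-574, 0, 0]) chair();
translate([168, 298, 777]) picture_frame();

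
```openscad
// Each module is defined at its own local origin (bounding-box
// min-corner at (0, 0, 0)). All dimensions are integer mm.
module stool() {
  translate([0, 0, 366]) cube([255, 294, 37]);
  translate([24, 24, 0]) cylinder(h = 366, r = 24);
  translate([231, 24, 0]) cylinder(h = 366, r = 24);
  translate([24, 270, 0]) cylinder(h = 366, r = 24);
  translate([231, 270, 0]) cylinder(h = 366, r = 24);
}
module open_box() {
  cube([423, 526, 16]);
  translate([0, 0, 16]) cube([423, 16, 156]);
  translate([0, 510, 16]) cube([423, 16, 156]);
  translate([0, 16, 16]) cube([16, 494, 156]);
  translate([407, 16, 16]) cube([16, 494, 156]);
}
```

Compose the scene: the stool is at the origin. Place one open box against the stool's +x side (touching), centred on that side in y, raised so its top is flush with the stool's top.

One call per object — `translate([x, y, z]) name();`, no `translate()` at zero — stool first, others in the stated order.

stool();
translate([255, -116, 231]) open_box();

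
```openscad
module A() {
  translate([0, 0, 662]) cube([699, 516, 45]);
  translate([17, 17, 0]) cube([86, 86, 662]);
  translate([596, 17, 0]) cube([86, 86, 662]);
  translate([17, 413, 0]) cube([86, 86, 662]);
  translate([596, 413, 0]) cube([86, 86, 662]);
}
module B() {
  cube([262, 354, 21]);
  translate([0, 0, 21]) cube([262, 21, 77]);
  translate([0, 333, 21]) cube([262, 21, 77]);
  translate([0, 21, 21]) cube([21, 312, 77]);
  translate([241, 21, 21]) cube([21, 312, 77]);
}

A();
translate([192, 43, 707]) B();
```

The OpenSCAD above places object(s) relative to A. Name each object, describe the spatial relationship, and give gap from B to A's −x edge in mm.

The open box's min-x is at 192; the table's min-x is 0; gap = 192 mm.

A is a table. B is an open box. The open box is on top of the table. The gap from the open box to the table's −x edge is 192 mm.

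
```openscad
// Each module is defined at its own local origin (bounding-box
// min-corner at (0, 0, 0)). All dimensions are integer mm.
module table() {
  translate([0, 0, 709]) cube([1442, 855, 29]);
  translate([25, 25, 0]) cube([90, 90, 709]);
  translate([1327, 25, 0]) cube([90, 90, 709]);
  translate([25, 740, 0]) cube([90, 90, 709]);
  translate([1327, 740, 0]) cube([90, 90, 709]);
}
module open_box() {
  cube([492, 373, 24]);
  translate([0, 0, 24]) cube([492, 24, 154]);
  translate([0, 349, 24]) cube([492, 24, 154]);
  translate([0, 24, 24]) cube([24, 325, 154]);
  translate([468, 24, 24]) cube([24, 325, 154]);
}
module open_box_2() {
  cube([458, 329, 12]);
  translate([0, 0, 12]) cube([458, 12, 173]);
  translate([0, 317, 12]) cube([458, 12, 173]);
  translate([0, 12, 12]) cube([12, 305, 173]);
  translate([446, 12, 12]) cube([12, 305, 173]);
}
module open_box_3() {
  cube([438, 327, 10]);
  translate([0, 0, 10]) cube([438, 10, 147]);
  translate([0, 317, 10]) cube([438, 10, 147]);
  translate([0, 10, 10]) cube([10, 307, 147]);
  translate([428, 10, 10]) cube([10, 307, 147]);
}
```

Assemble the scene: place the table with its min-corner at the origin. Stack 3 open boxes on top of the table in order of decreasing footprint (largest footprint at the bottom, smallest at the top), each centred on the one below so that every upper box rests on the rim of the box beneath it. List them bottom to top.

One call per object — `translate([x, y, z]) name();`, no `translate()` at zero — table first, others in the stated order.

table();
translate([475, 241, 738]) open_box();
translate([492, 263, 916]) open_box_2();
translate([502, 264, 1101]) open_box_3();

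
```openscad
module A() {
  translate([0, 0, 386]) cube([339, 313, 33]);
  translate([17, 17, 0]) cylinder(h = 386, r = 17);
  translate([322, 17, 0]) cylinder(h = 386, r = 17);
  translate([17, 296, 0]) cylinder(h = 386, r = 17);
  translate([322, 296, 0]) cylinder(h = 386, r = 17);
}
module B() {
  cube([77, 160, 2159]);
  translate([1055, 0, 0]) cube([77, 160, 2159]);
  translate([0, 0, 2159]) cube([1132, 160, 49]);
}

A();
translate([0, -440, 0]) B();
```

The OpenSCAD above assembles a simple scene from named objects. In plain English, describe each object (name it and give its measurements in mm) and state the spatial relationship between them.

A is a four-legged stool. The seat is 339×313 mm, 33 mm thick, top at z = 419 mm. It stands on four round legs, each 34 mm in diameter, from z = 0 to the seat underside, each leg's axis is inset half a diameter from the nearest pair of seat edges (so the leg's bounding box is flush with the corner).

B is a door frame. The clear opening is 978 mm wide and 2159 mm high. Two 77 mm wide jambs, 160 mm deep, stand either side of the opening from the floor to the top of the opening. A 49 mm thick head sits across the top of both jambs, spanning the full outside width of the frame.

The door frame is on the floor beside the stool on its −y side.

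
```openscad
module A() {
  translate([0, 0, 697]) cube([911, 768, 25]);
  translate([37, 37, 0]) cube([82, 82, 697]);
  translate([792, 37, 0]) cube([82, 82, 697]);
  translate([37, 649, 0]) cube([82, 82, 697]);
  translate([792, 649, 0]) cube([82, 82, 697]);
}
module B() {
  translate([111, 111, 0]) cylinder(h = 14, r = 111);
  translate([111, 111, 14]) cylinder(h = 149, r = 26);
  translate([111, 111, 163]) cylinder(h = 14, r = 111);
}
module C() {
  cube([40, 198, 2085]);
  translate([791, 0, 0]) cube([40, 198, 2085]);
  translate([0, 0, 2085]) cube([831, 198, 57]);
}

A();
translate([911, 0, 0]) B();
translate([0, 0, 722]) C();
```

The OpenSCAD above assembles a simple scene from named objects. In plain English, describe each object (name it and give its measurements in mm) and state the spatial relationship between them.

A is a rectangular dining table. The top is 911×768×25 mm with its upper surface at z = 722 mm. It stands on four 82×82 mm square legs, each inset 37 mm from the nearest pair of top edges, running from the floor to the underside of the top.

B is a spool: two coaxial disc flanges of radius 111 mm and thickness 14 mm, joined by a core cylinder of radius 26 mm and height 149 mm. The lower flange rests on z = 0 and the three cylinders share a vertical axis.

C is a rectangular door frame: two vertical jambs of 40×198 mm section, 2085 mm tall, with a clear opening 751 mm wide between their inner faces. A header 57 mm tall and 198 mm deep lies on top of the jambs and spans the full outside width.

The spool is against the table's +x side, with their −y faces flush. The door frame is on top of the table.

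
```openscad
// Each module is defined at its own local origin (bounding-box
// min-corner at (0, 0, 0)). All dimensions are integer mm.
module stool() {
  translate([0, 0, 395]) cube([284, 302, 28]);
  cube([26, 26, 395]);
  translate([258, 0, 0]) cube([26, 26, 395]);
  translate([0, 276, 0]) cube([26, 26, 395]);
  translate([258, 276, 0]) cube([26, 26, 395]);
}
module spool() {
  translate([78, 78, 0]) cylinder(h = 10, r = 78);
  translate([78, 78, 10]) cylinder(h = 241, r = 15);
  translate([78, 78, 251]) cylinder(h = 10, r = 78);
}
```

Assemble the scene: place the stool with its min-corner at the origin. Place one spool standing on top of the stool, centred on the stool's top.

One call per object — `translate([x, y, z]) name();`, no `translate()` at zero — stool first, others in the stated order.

stool();
translate([64, 73, 423]) spool();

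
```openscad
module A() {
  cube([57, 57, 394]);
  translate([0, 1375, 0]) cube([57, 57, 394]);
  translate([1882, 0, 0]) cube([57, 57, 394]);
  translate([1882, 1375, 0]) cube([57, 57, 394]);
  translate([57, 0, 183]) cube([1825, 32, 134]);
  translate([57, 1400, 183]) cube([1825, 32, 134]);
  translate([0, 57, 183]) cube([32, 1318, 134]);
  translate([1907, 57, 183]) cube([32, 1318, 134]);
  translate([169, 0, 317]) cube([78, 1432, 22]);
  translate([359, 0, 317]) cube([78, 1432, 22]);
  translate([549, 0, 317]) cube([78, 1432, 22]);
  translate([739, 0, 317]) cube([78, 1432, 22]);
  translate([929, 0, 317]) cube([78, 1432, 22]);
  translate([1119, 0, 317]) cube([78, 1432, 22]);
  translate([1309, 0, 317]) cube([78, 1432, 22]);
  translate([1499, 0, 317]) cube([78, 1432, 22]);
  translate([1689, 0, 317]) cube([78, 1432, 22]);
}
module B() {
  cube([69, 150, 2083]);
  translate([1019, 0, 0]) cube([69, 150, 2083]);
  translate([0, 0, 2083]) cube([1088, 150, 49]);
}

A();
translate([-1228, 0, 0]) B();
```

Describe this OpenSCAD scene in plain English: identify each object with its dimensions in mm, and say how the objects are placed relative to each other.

A is a bed frame 1939 mm long (x) by 1432 mm wide (y). Four 57×57 mm corner posts, 394 mm tall, at the corners of the footprint. Four rails of 32 mm thickness and 134 mm height run between adjacent posts with their undersides at z = 183 mm, their outer faces flush with the outside of the frame (the two x-running rails run between the posts' inner faces; the two y-running rails run between the posts' inner faces). 9 slats, each 78 mm wide (x) and 22 mm thick, lie across the top of the two x-running rails, running the full 1432 mm width of the frame in y; the slats are evenly spaced along x between the inner faces of the end posts with equal gaps (rounded down to the nearest mm) at the −x end and between each pair — any rounding remainder accumulates at the +x end.

B is a door frame. The clear opening is 950 mm wide and 2083 mm high. Two 69 mm wide jambs, 150 mm deep, stand either side of the opening from the floor to the top of the opening. A 49 mm thick head sits across the top of both jambs, spanning the full outside width of the frame.

The door frame is on the floor beside the bed frame on its −x side.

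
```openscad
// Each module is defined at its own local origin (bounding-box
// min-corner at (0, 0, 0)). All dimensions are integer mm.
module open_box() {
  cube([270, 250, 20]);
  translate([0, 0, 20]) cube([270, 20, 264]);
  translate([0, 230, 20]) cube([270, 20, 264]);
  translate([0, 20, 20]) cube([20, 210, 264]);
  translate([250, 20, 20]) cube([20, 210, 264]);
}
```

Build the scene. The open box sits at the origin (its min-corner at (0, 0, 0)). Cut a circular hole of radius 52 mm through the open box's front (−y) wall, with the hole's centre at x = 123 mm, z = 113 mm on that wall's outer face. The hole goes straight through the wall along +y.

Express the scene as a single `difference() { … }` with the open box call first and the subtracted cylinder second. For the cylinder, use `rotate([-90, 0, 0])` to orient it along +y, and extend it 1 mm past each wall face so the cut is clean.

difference() {
  open_box();
  translate([123, -1, 113]) rotate([-90, 0, 0]) cylinder(h = 22, r = 52);
}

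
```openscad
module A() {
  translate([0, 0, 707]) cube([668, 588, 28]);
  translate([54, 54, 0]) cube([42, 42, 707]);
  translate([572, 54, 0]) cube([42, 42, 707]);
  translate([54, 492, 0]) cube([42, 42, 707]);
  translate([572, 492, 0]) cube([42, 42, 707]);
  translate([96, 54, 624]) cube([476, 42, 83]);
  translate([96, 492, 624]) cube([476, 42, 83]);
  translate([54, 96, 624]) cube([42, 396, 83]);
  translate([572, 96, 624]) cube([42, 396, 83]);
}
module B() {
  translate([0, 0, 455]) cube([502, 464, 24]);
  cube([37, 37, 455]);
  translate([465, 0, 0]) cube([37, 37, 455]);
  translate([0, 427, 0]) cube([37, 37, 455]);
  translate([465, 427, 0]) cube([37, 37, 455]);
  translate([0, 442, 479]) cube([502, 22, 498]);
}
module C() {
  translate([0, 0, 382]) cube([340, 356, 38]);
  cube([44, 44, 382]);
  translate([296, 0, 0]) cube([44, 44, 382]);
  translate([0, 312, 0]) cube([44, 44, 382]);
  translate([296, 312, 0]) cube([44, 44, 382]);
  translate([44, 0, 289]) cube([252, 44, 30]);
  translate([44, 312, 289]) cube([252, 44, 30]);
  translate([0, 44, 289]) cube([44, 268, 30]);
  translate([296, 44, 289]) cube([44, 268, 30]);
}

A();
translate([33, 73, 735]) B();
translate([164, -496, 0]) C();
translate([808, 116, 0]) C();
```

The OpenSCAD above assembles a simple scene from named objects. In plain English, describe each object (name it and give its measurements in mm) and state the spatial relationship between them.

A is a rectangular dining table. The top is 668×588×28 mm with its upper surface at z = 735 mm. It stands on four 42×42 mm square legs, each inset 54 mm from the nearest pair of top edges, running from the floor to the underside of the top. Four apron rails, 42 mm thick and 83 mm tall, run between adjacent legs with their top edges flush with the underside of the top and their outer faces flush with the legs' outer faces.

B is a chair: 502×464 mm seat, 24 mm thick, top at z = 479 mm, on four 37 mm square corner legs flush with the seat edges. A 22 mm thick backrest slab spans the full seat width, extending 498 mm above the seat top, its back face flush with the seat's +y edge.

C is a four-legged stool. The seat is a 340×356×38 mm slab whose top surface is at z = 420 mm; four square legs, each 44×44 mm in cross-section, run from the floor (z = 0) to the underside of the seat, each flush with a corner of the seat. Four stretchers, 44 mm wide and 30 mm tall, connect adjacent legs with their undersides at z = 289 mm, each running between the inner faces of the legs it joins and aligned with the legs' outer faces on the other axis.

The chair is on top of the table. Two stools sit around the table at the −y, +x sides.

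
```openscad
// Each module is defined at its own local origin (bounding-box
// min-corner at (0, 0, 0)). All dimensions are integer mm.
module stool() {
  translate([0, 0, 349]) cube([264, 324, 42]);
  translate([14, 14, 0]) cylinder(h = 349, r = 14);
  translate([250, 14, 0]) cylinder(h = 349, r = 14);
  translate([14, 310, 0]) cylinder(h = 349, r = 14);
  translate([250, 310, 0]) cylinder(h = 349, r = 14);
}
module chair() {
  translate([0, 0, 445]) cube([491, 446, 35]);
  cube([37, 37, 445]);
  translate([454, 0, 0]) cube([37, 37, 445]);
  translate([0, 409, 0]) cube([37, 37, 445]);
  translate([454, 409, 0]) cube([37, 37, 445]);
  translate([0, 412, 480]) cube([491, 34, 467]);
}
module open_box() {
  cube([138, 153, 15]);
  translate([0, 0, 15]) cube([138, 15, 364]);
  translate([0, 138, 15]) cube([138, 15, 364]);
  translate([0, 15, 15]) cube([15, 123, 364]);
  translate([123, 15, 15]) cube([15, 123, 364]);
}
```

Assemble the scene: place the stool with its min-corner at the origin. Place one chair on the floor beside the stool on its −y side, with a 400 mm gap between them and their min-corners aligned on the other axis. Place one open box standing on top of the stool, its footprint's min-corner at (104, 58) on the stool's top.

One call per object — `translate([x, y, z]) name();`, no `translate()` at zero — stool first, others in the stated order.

stool();
translate([0, -846, 0]) chair();
translate([104, 58, 391]) open_box();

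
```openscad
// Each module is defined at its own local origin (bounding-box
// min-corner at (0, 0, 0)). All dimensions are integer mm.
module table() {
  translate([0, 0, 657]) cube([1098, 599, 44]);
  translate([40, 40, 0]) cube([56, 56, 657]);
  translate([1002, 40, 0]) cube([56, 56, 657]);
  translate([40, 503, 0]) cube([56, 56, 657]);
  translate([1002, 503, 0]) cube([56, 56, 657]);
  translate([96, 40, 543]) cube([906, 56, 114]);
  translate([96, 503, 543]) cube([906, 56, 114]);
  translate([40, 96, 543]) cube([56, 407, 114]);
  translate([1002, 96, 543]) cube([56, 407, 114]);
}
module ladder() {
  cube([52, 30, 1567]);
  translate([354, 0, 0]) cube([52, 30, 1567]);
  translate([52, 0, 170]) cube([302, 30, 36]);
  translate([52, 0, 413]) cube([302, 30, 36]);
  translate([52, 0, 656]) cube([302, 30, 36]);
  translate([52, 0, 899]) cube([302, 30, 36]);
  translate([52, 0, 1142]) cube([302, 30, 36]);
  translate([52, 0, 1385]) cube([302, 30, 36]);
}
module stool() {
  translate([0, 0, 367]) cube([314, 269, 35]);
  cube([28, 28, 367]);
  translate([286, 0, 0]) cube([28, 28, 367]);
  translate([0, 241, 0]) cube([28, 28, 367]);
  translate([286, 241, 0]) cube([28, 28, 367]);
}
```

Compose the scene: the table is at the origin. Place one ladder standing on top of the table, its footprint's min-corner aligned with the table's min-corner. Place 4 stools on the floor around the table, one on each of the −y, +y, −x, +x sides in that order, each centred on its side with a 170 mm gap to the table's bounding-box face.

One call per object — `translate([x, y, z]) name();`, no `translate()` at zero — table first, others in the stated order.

table();
translate([0, 0, 701]) ladder();
translate([392, -439, 0]) stool();
translate([392, 769, 0]) stool();
translate([-484, 165, 0]) stool();
translate([1268, 165, 0]) stool();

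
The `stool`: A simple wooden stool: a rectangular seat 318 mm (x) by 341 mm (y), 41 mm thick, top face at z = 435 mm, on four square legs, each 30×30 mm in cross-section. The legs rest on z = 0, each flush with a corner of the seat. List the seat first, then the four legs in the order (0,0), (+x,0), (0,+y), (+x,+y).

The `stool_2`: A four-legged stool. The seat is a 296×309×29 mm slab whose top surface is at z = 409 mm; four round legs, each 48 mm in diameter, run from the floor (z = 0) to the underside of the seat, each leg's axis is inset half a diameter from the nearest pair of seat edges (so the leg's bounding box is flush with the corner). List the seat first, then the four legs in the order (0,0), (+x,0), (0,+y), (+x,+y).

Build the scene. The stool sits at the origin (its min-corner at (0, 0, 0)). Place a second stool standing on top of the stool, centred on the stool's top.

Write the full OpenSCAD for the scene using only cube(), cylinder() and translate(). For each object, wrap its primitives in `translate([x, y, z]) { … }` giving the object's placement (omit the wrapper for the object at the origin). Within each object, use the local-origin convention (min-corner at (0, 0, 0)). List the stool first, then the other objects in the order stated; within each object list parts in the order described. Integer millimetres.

translate([0, 0, 394]) cube([318, 341, 41]);
cube([30, 30, 394]);
translate([288, 0, 0]) cube([30, 30, 394]);
translate([0, 311, 0]) cube([30, 30, 394]);
translate([288, 311, 0]) cube([30, 30, 394]);
translate([11, 16, 435]) {
  translate([0, 0, 380]) cube([296, 309, 29]);
  translate([24, 24, 0]) cylinder(h = 380, r = 24);
  translate([272, 24, 0]) cylinder(h = 380, r = 24);
  translate([24, 285, 0]) cylinder(h = 380, r = 24);
  translate([272, 285, 0]) cylinder(h = 380, r = 24);
}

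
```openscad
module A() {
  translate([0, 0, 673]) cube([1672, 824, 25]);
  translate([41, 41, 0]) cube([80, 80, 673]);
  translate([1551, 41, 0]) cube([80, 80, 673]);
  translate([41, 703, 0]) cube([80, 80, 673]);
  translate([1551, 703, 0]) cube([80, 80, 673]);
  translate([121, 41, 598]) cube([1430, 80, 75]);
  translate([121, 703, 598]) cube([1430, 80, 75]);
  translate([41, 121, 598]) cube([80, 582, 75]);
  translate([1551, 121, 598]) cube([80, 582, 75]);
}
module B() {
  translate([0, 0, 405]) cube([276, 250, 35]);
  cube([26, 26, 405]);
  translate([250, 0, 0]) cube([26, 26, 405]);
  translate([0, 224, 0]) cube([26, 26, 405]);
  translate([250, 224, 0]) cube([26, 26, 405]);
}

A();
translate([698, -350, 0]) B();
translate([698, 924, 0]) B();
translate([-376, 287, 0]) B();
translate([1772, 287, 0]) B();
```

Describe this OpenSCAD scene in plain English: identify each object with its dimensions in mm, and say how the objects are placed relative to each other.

A is a rectangular dining table. The top is 1672×824×25 mm with its upper surface at z = 698 mm. It stands on four 80×80 mm square legs, each inset 41 mm from the nearest pair of top edges, running from the floor to the underside of the top. Four apron rails, 80 mm thick and 75 mm tall, run between adjacent legs with their top edges flush with the underside of the top and their outer faces flush with the legs' outer faces.

B is a four-legged stool. The seat is 276×250 mm, 35 mm thick, top at z = 440 mm. It stands on four square legs, each 26×26 mm in cross-section, from z = 0 to the seat underside, each flush with a corner of the seat.

Four stools sit around the table at the −y, +y, −x, +x sides.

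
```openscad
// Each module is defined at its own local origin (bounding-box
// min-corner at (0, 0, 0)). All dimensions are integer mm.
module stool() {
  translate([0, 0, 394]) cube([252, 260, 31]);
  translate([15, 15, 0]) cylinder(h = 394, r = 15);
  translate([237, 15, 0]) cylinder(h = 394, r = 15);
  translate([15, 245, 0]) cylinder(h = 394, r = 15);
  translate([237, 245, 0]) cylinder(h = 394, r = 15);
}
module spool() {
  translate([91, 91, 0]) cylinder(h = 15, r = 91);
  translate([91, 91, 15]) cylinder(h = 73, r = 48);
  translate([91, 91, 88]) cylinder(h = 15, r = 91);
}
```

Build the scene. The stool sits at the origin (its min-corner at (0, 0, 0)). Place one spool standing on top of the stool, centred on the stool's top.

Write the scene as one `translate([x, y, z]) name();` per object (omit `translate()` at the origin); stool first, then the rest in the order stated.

stool();
translate([35, 39, 425]) spool();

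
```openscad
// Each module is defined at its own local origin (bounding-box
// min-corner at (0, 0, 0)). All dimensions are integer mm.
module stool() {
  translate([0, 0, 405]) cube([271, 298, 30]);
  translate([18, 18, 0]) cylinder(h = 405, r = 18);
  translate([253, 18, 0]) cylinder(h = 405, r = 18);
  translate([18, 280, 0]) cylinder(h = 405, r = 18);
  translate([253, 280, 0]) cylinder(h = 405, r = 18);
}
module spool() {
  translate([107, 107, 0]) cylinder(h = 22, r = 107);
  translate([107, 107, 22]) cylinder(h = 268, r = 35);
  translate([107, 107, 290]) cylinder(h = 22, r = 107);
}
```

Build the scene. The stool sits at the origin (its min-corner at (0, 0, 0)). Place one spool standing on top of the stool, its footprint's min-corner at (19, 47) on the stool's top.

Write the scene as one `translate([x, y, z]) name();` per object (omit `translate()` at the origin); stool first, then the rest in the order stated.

stool();
translate([19, 47, 435]) spool();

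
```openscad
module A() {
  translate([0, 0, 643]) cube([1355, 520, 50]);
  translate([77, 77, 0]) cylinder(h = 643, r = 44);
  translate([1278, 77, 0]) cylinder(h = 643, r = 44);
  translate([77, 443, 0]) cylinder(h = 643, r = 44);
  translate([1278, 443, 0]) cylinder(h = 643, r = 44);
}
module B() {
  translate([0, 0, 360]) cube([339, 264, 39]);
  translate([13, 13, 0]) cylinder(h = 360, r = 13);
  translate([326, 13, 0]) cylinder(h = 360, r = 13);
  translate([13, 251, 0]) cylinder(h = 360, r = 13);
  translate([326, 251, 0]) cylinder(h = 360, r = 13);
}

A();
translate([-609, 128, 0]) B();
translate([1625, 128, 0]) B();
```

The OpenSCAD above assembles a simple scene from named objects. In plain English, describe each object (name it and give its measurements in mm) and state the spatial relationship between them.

A is a table with a 1355×520 mm rectangular top, 50 mm thick, top surface at z = 693 mm, supported by four round legs of 88 mm diameter, each leg's bounding box inset 33 mm from the nearest pair of top edges, running from the floor.

B is a four-legged stool. The seat is 339×264 mm, 39 mm thick, top at z = 399 mm. It stands on four round legs, each 26 mm in diameter, from z = 0 to the seat underside, each leg's axis is inset half a diameter from the nearest pair of seat edges (so the leg's bounding box is flush with the corner).

Two stools sit around the table at the −x, +x sides.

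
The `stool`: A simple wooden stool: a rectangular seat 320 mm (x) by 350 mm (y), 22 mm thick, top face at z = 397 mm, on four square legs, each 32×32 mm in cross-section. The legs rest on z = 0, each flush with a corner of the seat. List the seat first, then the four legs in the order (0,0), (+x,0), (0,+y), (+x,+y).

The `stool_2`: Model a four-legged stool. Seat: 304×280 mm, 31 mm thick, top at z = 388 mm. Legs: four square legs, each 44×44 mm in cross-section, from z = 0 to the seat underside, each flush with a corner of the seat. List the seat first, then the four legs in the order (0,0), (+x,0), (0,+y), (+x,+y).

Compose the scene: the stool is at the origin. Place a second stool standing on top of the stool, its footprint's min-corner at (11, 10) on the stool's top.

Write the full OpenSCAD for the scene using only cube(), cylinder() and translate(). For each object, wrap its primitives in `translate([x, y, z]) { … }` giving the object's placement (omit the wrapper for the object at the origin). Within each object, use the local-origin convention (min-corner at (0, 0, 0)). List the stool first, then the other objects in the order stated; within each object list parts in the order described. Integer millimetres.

translate([0, 0, 375]) cube([320, 350, 22]);
cube([32, 32, 375]);
translate([288, 0, 0]) cube([32, 32, 375]);
translate([0, 318, 0]) cube([32, 32, 375]);
translate([288, 318, 0]) cube([32, 32, 375]);
translate([11, 10, 397]) {
  translate([0, 0, 357]) cube([304, 280, 31]);
  cube([44, 44, 357]);
  translate([260, 0, 0]) cube([44, 44, 357]);
  translate([0, 236, 0]) cube([44, 44, 357]);
  translate([260, 236, 0]) cube([44, 44, 357]);
}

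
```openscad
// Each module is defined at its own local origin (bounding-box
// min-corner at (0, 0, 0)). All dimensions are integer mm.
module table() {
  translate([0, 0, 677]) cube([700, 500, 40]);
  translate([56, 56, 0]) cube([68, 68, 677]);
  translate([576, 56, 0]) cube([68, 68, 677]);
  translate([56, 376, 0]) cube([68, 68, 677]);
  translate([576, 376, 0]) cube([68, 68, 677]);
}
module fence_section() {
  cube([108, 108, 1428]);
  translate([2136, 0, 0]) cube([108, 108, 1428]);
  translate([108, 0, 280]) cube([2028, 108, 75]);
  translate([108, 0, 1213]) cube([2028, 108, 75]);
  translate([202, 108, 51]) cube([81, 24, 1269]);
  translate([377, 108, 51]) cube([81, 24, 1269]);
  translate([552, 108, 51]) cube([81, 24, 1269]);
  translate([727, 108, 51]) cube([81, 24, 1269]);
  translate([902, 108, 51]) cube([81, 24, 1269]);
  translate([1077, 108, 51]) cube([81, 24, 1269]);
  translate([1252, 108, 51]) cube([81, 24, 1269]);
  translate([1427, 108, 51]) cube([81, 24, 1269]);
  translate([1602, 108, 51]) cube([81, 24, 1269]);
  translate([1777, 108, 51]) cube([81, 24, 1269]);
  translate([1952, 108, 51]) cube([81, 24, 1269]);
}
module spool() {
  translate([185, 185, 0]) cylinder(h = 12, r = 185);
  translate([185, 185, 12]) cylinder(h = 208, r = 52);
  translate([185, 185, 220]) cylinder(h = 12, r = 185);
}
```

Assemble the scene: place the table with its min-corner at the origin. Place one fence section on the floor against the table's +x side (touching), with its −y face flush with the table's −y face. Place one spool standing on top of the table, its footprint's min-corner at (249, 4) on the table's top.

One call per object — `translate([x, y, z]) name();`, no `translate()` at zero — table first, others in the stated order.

table();
translate([700, 0, 0]) fence_section();
translate([249, 4, 717]) spool();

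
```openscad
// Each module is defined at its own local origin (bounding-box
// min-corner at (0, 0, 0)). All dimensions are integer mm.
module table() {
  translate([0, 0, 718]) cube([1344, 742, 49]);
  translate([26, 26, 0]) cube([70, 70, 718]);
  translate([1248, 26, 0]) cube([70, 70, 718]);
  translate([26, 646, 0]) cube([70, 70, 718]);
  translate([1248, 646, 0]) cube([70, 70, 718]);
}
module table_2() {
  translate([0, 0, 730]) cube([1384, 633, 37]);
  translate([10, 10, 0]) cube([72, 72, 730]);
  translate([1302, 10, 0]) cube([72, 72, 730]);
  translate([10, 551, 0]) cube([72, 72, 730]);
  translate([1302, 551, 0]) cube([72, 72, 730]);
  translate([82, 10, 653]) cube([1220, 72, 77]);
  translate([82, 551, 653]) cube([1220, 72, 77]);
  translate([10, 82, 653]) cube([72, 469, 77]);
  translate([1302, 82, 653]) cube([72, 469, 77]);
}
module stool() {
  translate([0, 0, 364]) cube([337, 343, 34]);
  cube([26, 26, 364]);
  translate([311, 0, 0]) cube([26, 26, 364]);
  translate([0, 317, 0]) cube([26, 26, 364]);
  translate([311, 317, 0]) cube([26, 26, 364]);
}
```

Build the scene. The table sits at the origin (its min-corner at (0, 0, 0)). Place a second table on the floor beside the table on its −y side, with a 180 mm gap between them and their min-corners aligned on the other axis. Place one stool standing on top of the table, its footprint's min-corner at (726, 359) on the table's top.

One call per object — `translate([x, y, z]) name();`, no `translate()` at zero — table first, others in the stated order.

table();
translate([0, -813, 0]) table_2();
translate([726, 359, 767]) stool();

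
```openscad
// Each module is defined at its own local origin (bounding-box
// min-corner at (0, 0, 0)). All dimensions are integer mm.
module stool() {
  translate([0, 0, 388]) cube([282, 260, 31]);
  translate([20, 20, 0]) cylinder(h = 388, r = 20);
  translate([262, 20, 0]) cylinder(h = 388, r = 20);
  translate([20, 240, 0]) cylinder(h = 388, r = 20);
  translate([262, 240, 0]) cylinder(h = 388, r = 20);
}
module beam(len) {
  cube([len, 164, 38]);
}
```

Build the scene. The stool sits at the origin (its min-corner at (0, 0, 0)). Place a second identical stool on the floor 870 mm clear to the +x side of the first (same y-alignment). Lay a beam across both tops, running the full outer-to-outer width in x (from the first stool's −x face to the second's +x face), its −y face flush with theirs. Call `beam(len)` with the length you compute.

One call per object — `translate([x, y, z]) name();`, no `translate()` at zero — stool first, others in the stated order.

stool();
translate([1152, 0, 0]) stool();
translate([0, 0, 419]) beam(1434);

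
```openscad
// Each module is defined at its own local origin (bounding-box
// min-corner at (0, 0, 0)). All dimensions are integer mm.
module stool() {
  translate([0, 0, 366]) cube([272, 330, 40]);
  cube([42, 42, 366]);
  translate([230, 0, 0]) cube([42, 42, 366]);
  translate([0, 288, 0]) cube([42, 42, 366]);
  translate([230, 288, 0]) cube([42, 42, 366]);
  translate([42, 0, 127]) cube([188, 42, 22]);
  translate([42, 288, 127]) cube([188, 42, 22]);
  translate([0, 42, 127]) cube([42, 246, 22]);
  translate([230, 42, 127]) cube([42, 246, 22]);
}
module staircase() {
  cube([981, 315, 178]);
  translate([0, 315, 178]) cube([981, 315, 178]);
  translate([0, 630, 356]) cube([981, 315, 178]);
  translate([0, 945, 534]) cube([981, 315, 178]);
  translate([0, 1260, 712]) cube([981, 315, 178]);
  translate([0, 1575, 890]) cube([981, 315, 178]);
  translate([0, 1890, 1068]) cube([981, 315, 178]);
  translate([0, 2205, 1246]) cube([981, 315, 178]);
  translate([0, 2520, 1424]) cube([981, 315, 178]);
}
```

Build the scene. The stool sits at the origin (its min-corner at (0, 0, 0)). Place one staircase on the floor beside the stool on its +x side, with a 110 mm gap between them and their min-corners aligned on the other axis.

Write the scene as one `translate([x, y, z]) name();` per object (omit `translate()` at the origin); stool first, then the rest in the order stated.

stool();
translate([382, 0, 0]) staircase();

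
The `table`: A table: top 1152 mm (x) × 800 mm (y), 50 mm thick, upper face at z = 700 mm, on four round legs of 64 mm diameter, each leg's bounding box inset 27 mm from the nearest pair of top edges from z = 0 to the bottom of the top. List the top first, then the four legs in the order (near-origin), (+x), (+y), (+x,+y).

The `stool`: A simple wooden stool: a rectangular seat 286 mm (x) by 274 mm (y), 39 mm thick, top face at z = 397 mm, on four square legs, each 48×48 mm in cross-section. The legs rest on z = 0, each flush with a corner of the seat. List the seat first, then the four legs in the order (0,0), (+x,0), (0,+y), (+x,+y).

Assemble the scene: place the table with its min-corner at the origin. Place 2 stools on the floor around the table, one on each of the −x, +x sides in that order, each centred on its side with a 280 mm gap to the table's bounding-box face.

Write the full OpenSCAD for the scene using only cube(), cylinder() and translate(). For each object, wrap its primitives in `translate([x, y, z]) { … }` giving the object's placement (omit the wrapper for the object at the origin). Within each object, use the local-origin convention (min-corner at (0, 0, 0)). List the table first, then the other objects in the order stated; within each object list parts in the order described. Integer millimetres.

translate([0, 0, 650]) cube([1152, 800, 50]);
translate([59, 59, 0]) cylinder(h = 650, r = 32);
translate([1093, 59, 0]) cylinder(h = 650, r = 32);
translate([59, 741, 0]) cylinder(h = 650, r = 32);
translate([1093, 741, 0]) cylinder(h = 650, r = 32);
translate([-566, 263, 0]) {
  translate([0, 0, 358]) cube([286, 274, 39]);
  cube([48, 48, 358]);
  translate([238, 0, 0]) cube([48, 48, 358]);
  translate([0, 226, 0]) cube([48, 48, 358]);
  translate([238, 226, 0]) cube([48, 48, 358]);
}
translate([1432, 263, 0]) {
  translate([0, 0, 358]) cube([286, 274, 39]);
  cube([48, 48, 358]);
  translate([238, 0, 0]) cube([48, 48, 358]);
  translate([0, 226, 0]) cube([48, 48, 358]);
  translate([238, 226, 0]) cube([48, 48, 358]);
}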